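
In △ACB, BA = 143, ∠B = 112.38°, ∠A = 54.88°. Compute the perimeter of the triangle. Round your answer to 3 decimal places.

1273.000

The third angle is ∠C = 180° − ∠B − ∠A = 12.74°.
Law of sines: CB = BA·sin A/sin C ≈ 530.4.
Law of sines: AC = BA·sin B/sin C ≈ 599.6.
Semiperimeter s = (530.4+143+599.6)/2 = 636.5.
Perimeter = 530.4 + 143 + 599.6 = 1273.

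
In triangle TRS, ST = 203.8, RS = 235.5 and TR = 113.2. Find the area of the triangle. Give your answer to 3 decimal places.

Semiperimeter s = (235.5 + 203.8 + 113.2)/2 = 276.25.
Heron's formula: area = √(276.25·40.75·72.45·163.05) ≈ 11532.

area ≈ 11531.732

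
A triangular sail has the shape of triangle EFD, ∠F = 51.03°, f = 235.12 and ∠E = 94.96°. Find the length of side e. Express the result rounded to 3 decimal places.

The third angle is ∠D = 180° − ∠E − ∠F = 34.01°.
Law of sines: e = f·sin E/sin F ≈ 301.28.

301.282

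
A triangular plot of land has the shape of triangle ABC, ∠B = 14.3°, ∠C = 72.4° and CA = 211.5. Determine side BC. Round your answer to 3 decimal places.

854.859

The third angle is ∠A = 180° − ∠B − ∠C = 93.30°.
Law of sines: BC = CA·sin A/sin B ≈ 854.86.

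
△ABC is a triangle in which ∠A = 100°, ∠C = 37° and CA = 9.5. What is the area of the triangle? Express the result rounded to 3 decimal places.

39.215

The third angle is ∠B = 180° − ∠C − ∠A = 43.00°.
Law of sines: BC = CA·sin A/sin B ≈ 13.718.
Law of sines: AB = CA·sin C/sin B ≈ 8.3831.
Area = ½·CA·BC·sin C ≈ 39.215.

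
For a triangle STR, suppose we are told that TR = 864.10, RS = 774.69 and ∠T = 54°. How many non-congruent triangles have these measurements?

TR·sin T = 864.10·sin(54°) ≈ 699.1.
Since TR sin T < RS < TR (699.1 < 774.69 < 864.10), two triangles exist.

2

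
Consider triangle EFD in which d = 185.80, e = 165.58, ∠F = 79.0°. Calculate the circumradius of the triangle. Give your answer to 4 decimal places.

By the law of cosines, f² = d² + e² − 2·d·e·cos F = 50198, so f ≈ 224.05.
Area = ½·d·e·sin F ≈ 15100.
Circumradius = f/(2 sin F) ≈ 114.12.

R ≈ 114.1213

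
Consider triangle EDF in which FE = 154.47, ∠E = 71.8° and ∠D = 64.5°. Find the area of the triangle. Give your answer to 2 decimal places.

8675.31

The third angle is ∠F = 180° − ∠E − ∠D = 43.70°.
Law of sines: DF = FE·sin E/sin D ≈ 162.58.
Law of sines: ED = FE·sin F/sin D ≈ 118.24.
Area = ½·FE·DF·sin F ≈ 8675.3.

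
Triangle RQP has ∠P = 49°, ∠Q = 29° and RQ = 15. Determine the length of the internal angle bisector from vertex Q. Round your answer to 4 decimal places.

16.3947

The third angle is ∠R = 180° − ∠Q − ∠P = 102.00°.
Law of sines: QP = RQ·sin R/sin P ≈ 19.441.
Law of sines: PR = RQ·sin Q/sin P ≈ 9.6357.
The bisector from Q has length 2·RQ·QP·cos(∠Q/2)/(RQ+QP) ≈ 16.395.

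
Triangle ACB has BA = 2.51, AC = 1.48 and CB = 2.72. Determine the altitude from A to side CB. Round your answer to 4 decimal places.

Semiperimeter s = (2.72 + 2.51 + 1.48)/2 = 3.355.
Heron's formula: area = √(3.355·0.635·0.845·1.875) ≈ 1.8372.
The altitude from A has length 2·area/CB ≈ 1.3509.

1.3509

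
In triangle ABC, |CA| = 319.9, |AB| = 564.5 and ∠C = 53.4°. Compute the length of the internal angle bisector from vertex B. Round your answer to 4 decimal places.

t_B ≈ 605.0826

Law of sines: sin B = |CA|·sin C/|AB| ≈ 0.45495.
Since |AB| ≥ |CA|, only the acute value applies: ∠B ≈ 27.06°.
Then ∠A = 180° − ∠C − ∠B ≈ 99.54°.
Law of sines gives |BC| = |AB|·sin A/sin C ≈ 693.43.
The bisector from B has length 2·|AB|·|BC|·cos(∠B/2)/(|AB|+|BC|) ≈ 605.08.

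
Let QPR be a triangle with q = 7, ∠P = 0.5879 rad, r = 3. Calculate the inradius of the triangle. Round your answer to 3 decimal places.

0.787

By the law of cosines, p² = r² + q² − 2·r·q·cos P = 23.051, so p ≈ 4.8012.
Area = ½·r·q·sin P ≈ 5.8235.
Semiperimeter s = (7+4.8012+3)/2 = 7.4006.
Inradius = area/s = 5.8235/7.4006 ≈ 0.78689.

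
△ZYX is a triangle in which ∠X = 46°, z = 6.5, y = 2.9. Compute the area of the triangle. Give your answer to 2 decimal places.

6.78

Area = ½·z·y·sin X ≈ 6.7798.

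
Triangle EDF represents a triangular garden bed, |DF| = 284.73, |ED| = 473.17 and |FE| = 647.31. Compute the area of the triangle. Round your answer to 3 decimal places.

61031.154

Semiperimeter s = (284.73 + 647.31 + 473.17)/2 = 702.61.
Heron's formula: area = √(702.61·417.88·55.295·229.44) ≈ 61031.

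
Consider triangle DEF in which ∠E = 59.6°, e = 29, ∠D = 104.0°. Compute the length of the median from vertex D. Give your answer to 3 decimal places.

The third angle is ∠F = 180° − ∠D − ∠E = 16.40°.
Law of sines: d = e·sin D/sin E ≈ 32.624.
Law of sines: f = e·sin F/sin E ≈ 9.4931.
Median from D: ½√(2·e² + 2·f² − d²) ≈ 14.124.

m_D ≈ 14.124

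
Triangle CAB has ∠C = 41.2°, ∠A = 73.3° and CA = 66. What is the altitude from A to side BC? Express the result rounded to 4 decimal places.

The third angle is ∠B = 180° − ∠C − ∠A = 65.50°.
Law of sines: AB = CA·sin C/sin B ≈ 47.775.
Law of sines: BC = CA·sin A/sin B ≈ 69.471.
Area = ½·CA·AB·sin A ≈ 1510.1.
The altitude from A has length 2·area/BC ≈ 43.474.

h_A ≈ 43.4735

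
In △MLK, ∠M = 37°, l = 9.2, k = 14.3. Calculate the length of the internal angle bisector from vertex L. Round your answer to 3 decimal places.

10.348

By the law of cosines, m² = l² + k² − 2·l·k·cos M = 78.993, so m ≈ 8.8878.
Law of cosines again: cos L = (k² + m² − l²)/(2·k·m) ≈ 0.78226, so ∠L ≈ 38.53°.
The bisector from L has length 2·k·m·cos(∠L/2)/(k+m) ≈ 10.348.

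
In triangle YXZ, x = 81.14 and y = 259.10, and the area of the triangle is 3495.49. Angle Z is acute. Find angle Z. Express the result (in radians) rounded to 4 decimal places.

From area = ½·y·x·sin Z, we get sin Z = 2·area/(y·x) ≈ 0.33253.
Taking the acute solution, ∠Z ≈ 0.3390 rad.

0.3390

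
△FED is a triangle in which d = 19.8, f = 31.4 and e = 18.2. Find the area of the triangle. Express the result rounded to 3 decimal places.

Semiperimeter s = (31.4 + 18.2 + 19.8)/2 = 34.7.
Heron's formula: area = √(34.7·3.3·16.5·14.9) ≈ 167.79.

167.786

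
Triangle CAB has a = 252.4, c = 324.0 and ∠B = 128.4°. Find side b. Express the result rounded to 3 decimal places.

519.879

By the law of cosines, b² = c² + a² − 2·c·a·cos B = 2.7027e+05, so b ≈ 519.88.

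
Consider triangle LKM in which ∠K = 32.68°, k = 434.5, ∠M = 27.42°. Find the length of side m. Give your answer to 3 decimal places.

370.576

The third angle is ∠L = 180° − ∠K − ∠M = 119.90°.
Law of sines: m = k·sin M/sin K ≈ 370.58.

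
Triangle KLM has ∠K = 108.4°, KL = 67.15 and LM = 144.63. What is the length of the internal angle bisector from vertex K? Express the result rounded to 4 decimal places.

48.5512

Law of sines: sin M = KL·sin K/LM ≈ 0.44055.
Since LM ≥ KL, only the acute value applies: ∠M ≈ 26.14°.
Then ∠L = 180° − ∠K − ∠M ≈ 45.46°.
Law of sines gives MK = LM·sin L/sin K ≈ 108.64.
The bisector from K has length 2·MK·KL·cos(∠K/2)/(MK+KL) ≈ 48.551.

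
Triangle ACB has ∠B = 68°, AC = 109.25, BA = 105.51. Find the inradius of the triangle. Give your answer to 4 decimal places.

r ≈ 28.4711

Law of sines: sin C = BA·sin B/AC ≈ 0.89544.
Since AC ≥ BA, only the acute value applies: ∠C ≈ 63.57°.
Then ∠A = 180° − ∠B − ∠C ≈ 48.43°.
Law of sines gives CB = AC·sin A/sin B ≈ 88.16.
Area = ½·AC·BA·sin A ≈ 4312.2.
Semiperimeter s = (88.16+105.51+109.25)/2 = 151.46.
Inradius = area/s = 4312.2/151.46 ≈ 28.471.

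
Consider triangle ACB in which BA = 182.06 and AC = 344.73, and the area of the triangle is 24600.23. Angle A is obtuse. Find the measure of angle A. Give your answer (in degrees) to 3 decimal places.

From area = ½·BA·AC·sin A, we get sin A = 2·area/(BA·AC) ≈ 0.78393.
Taking the obtuse solution, ∠A ≈ 128.38°.

128.378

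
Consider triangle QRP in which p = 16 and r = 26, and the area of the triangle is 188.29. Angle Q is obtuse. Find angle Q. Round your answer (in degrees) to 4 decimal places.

From area = ½·r·p·sin Q, we get sin Q = 2·area/(r·p) ≈ 0.90524.
Taking the obtuse solution, ∠Q ≈ 115.14°.

∠Q ≈ 115.1443°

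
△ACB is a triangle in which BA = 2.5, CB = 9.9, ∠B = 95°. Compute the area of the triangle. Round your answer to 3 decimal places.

Area = ½·CB·BA·sin B ≈ 12.328.

area ≈ 12.328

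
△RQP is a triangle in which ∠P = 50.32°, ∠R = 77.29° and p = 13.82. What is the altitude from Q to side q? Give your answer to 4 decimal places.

The third angle is ∠Q = 180° − ∠P − ∠R = 52.39°.
Law of sines: r = p·sin R/sin P ≈ 17.517.
Law of sines: q = p·sin Q/sin P ≈ 14.225.
Area = ½·p·r·sin Q ≈ 95.887.
The altitude from Q has length 2·area/q ≈ 13.481.

h_Q ≈ 13.4814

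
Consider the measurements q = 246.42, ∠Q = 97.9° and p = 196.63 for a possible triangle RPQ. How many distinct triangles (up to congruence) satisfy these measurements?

p·sin Q = 196.63·sin(97.9°) ≈ 194.8.
Since ∠Q is not acute, a triangle exists only if q > p; here q > p, so there is exactly one triangle.

1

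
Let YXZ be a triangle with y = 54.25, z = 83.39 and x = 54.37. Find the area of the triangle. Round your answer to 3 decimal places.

Semiperimeter s = (54.25 + 54.37 + 83.39)/2 = 96.005.
Heron's formula: area = √(96.005·41.755·41.635·12.615) ≈ 1451.

area ≈ 1451.022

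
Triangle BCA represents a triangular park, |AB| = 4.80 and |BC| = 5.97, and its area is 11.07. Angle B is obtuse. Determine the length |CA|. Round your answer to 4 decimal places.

9.7502

From area = ½·|AB|·|BC|·sin B, we get sin B = 2·area/(|AB|·|BC|) ≈ 0.77261.
Taking the obtuse solution, ∠B ≈ 129.41°.
Law of cosines then gives |CA| ≈ 9.7502.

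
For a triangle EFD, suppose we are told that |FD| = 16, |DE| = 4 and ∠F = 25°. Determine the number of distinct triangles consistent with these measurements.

0

|FD|·sin F = 16·sin(25°) ≈ 6.762.
Since |DE| = 4 < 6.762 = |FD| sin F, no triangle exists.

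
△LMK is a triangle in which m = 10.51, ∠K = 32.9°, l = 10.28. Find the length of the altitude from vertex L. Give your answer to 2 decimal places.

h_L ≈ 5.71

By the law of cosines, k² = l² + m² − 2·l·m·cos K = 34.709, so k ≈ 5.8914.
Area = ½·l·m·sin K ≈ 29.343.
The altitude from L has length 2·area/l ≈ 5.7088.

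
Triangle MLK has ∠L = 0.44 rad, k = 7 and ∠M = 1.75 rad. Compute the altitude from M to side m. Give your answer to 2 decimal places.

The third angle is ∠K = π − ∠M − ∠L = 0.952 rad.
Law of sines: m = k·sin M/sin K ≈ 8.4583.
Law of sines: l = k·sin L/sin K ≈ 3.6613.
Area = ½·k·m·sin L ≈ 12.609.
The altitude from M has length 2·area/m ≈ 2.9816.

h_M ≈ 2.98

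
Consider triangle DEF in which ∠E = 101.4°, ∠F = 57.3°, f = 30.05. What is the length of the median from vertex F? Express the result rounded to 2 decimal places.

The third angle is ∠D = 180° − ∠E − ∠F = 21.30°.
Law of sines: d = f·sin D/sin F ≈ 12.972.
Law of sines: e = f·sin E/sin F ≈ 35.005.
Median from F: ½√(2·d² + 2·e² − f²) ≈ 21.704.

m_F ≈ 21.70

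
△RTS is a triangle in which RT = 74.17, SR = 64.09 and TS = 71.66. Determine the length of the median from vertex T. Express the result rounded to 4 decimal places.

Median from T: ½√(2·RT² + 2·TS² − SR²) ≈ 65.508.

m_T ≈ 65.5079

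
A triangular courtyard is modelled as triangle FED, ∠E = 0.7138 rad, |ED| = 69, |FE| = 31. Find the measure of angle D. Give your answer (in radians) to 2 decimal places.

0.42

By the law of cosines, |DF|² = |FE|² + |ED|² − 2·|FE|·|ED|·cos E = 2488.3, so |DF| ≈ 49.883.
Law of cosines again: cos D = (|ED|² + |DF|² − |FE|²)/(2·|ED|·|DF|) ≈ 0.91349, so ∠D ≈ 0.4190 rad.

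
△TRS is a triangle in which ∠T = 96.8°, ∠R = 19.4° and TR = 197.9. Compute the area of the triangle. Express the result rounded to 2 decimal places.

The third angle is ∠S = 180° − ∠T − ∠R = 63.80°.
Law of sines: RS = TR·sin T/sin S ≈ 219.01.
Law of sines: ST = TR·sin R/sin S ≈ 73.262.
Area = ½·TR·RS·sin R ≈ 7198.3.

area ≈ 7198.25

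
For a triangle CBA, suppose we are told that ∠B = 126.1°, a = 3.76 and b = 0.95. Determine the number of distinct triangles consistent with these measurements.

0

a·sin B = 3.76·sin(126.1°) ≈ 3.038.
Since ∠B is not acute, a triangle exists only if b > a; here b ≤ a, so there is no triangle.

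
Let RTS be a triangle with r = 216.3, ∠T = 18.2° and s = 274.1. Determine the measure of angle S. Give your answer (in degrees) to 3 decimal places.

∠S ≈ 117.247°

By the law of cosines, t² = s² + r² − 2·s·r·cos T = 9272.9, so t ≈ 96.296.
Law of cosines again: cos S = (r² + t² − s²)/(2·r·t) ≈ -0.45783, so ∠S ≈ 117.25°.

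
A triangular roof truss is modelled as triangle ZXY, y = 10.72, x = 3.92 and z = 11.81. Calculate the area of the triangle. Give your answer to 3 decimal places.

area ≈ 20.885

Semiperimeter s = (11.81 + 3.92 + 10.72)/2 = 13.225.
Heron's formula: area = √(13.225·1.415·9.305·2.505) ≈ 20.885.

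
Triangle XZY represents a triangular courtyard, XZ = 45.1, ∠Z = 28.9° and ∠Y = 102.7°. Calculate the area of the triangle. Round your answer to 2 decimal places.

376.76

The third angle is ∠X = 180° − ∠Z − ∠Y = 48.40°.
Law of sines: ZY = XZ·sin X/sin Y ≈ 34.572.
Law of sines: YX = XZ·sin Z/sin Y ≈ 22.343.
Area = ½·XZ·ZY·sin Z ≈ 376.76.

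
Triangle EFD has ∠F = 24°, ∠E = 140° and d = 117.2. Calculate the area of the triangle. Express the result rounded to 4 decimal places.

The third angle is ∠D = 180° − ∠E − ∠F = 16.00°.
Law of sines: e = d·sin E/sin D ≈ 273.31.
Law of sines: f = d·sin F/sin D ≈ 172.94.
Area = ½·d·e·sin F ≈ 6514.3.

area ≈ 6514.3029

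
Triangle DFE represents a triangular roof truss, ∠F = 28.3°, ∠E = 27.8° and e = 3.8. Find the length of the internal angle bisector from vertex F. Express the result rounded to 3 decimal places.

The third angle is ∠D = 180° − ∠F − ∠E = 123.90°.
Law of sines: d = e·sin D/sin E ≈ 6.7627.
Law of sines: f = e·sin F/sin E ≈ 3.8628.
The bisector from F has length 2·e·d·cos(∠F/2)/(e+d) ≈ 4.7182.

t_F ≈ 4.718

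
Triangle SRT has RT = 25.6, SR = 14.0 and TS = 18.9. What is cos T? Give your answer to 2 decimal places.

By the law of cosines, cos T = (RT² + TS² − SR²) / (2·RT·TS) ≈ 0.84384, so ∠T ≈ 32.45°.

cos T ≈ 0.84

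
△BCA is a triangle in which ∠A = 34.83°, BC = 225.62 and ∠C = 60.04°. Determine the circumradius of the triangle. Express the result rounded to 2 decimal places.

R ≈ 197.52

The third angle is ∠B = 180° − ∠C − ∠A = 85.13°.
Law of sines: CA = BC·sin B/sin A ≈ 393.61.
Law of sines: AB = BC·sin C/sin A ≈ 342.25.
Circumradius = BC/(2 sin A) ≈ 197.52.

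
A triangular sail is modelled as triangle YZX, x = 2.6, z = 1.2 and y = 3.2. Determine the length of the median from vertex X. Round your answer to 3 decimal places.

2.037

Median from X: ½√(2·y² + 2·z² − x²) ≈ 2.0372.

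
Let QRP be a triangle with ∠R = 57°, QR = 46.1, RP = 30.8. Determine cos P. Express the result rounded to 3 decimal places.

cos P ≈ 0.146

By the law of cosines, PQ² = QR² + RP² − 2·QR·RP·cos R = 1527.2, so PQ ≈ 39.079.
Law of cosines again: cos P = (RP² + PQ² − QR²)/(2·RP·PQ) ≈ 0.14566, so ∠P ≈ 81.62°.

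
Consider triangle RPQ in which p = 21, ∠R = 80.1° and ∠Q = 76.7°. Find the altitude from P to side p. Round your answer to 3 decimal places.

h_P ≈ 51.105

The third angle is ∠P = 180° − ∠Q − ∠R = 23.20°.
Law of sines: r = p·sin R/sin P ≈ 52.514.
Law of sines: q = p·sin Q/sin P ≈ 51.878.
Area = ½·p·r·sin Q ≈ 536.6.
The altitude from P has length 2·area/p ≈ 51.105.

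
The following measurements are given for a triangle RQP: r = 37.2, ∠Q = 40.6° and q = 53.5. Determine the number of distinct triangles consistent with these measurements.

1

r·sin Q = 37.2·sin(40.6°) ≈ 24.21.
Since q ≥ r, exactly one triangle exists.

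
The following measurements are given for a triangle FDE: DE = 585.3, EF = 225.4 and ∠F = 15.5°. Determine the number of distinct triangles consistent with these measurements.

EF·sin F = 225.4·sin(15.5°) ≈ 60.24.
Since DE ≥ EF, exactly one triangle exists.

1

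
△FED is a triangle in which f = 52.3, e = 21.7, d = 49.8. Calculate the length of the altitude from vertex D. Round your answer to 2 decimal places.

Semiperimeter s = (52.3 + 21.7 + 49.8)/2 = 61.9.
Heron's formula: area = √(61.9·9.6·40.2·12.1) ≈ 537.63.
The altitude from D has length 2·area/d ≈ 21.592.

h_D ≈ 21.59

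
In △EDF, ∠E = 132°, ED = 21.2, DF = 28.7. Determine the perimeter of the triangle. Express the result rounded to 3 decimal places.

59.704

Law of sines: sin F = ED·sin E/DF ≈ 0.54894.
Since DF ≥ ED, only the acute value applies: ∠F ≈ 33.29°.
Then ∠D = 180° − ∠E − ∠F ≈ 14.71°.
Law of sines gives FE = DF·sin D/sin E ≈ 9.8036.
Semiperimeter s = (28.7+9.8036+21.2)/2 = 29.852.
Perimeter = 28.7 + 9.8036 + 21.2 = 59.704.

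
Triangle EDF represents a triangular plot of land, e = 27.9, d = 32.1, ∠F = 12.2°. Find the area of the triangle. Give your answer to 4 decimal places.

94.6302

Area = ½·e·d·sin F ≈ 94.63.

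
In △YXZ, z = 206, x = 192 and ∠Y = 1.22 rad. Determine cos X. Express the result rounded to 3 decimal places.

By the law of cosines, y² = x² + z² − 2·x·z·cos Y = 52116, so y ≈ 228.29.
Law of cosines again: cos X = (z² + y² − x²)/(2·z·y) ≈ 0.61334, so ∠X ≈ 0.911 rad.

cos X ≈ 0.613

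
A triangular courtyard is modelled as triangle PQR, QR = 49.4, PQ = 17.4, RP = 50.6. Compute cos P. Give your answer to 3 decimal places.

By the law of cosines, cos P = (RP² + PQ² − QR²) / (2·RP·PQ) ≈ 0.24008, so ∠P ≈ 1.328 rad.

cos P ≈ 0.240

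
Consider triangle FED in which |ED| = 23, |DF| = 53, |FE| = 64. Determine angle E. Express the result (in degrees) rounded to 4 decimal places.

By the law of cosines, cos E = (|FE|² + |ED|² − |DF|²) / (2·|FE|·|ED|) ≈ 0.61685, so ∠E ≈ 51.91°.

∠E ≈ 51.9137°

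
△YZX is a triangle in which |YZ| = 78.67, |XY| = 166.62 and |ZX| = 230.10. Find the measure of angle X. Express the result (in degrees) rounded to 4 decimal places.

By the law of cosines, cos X = (|ZX|² + |XY|² − |YZ|²) / (2·|ZX|·|XY|) ≈ 0.97184, so ∠X ≈ 13.63°.

13.6294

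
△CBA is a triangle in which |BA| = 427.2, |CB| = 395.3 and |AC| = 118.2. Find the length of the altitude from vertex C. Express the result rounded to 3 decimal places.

Semiperimeter s = (427.2 + 118.2 + 395.3)/2 = 470.35.
Heron's formula: area = √(470.35·43.15·352.15·75.05) ≈ 23160.
The altitude from C has length 2·area/|BA| ≈ 108.43.

h_C ≈ 108.427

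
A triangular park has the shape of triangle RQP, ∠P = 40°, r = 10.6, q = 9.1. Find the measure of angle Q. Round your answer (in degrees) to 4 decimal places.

∠Q ≈ 58.1842°

By the law of cosines, p² = r² + q² − 2·r·q·cos P = 47.385, so p ≈ 6.8837.
Law of cosines again: cos Q = (p² + r² − q²)/(2·p·r) ≈ 0.52719, so ∠Q ≈ 58.18°.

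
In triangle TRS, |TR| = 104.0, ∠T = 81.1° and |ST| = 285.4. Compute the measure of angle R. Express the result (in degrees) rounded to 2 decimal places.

∠R ≈ 78.02°

By the law of cosines, |RS|² = |ST|² + |TR|² − 2·|ST|·|TR|·cos T = 83085, so |RS| ≈ 288.24.
Law of cosines again: cos R = (|TR|² + |RS|² − |ST|²)/(2·|TR|·|RS|) ≈ 0.20762, so ∠R ≈ 78.02°.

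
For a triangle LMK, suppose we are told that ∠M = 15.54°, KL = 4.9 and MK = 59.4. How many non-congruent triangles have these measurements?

MK·sin M = 59.4·sin(15.54°) ≈ 15.91.
Since KL = 4.9 < 15.91 = MK sin M, no triangle exists.

0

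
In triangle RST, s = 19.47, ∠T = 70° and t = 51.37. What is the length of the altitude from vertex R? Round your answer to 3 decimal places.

h_R ≈ 18.296

Law of sines: sin S = s·sin T/t ≈ 0.35616.
Since t ≥ s, only the acute value applies: ∠S ≈ 20.86°.
Then ∠R = 180° − ∠T − ∠S ≈ 89.14°.
Law of sines gives r = t·sin R/sin T ≈ 54.661.
Area = ½·t·s·sin R ≈ 500.03.
The altitude from R has length 2·area/r ≈ 18.296.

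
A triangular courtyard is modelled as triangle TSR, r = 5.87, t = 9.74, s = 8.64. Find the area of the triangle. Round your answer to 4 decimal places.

Semiperimeter p = (9.74 + 8.64 + 5.87)/2 = 12.125.
Heron's formula: area = √(12.125·2.385·3.485·6.255) ≈ 25.107.

area ≈ 25.1073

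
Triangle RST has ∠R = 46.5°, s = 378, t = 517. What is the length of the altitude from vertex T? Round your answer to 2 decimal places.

By the law of cosines, r² = s² + t² − 2·s·t·cos R = 1.4113e+05, so r ≈ 375.67.
Area = ½·s·t·sin R ≈ 70879.
The altitude from T has length 2·area/t ≈ 274.19.

h_T ≈ 274.19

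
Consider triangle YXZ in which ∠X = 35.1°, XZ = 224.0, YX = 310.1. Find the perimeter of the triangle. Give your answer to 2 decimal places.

By the law of cosines, ZY² = YX² + XZ² − 2·YX·XZ·cos X = 32677, so ZY ≈ 180.77.
Semiperimeter s = (224+180.77+310.1)/2 = 357.43.
Perimeter = 224 + 180.77 + 310.1 = 714.87.

714.87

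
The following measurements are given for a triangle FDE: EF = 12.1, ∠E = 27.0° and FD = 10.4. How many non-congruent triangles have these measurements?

2

EF·sin E = 12.1·sin(27.0°) ≈ 5.493.
Since EF sin E < FD < EF (5.493 < 10.4 < 12.1), two triangles exist.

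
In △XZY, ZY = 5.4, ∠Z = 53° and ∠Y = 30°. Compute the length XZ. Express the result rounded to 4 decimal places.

2.7203

The third angle is ∠X = 180° − ∠Z − ∠Y = 97.00°.
Law of sines: XZ = ZY·sin Y/sin X ≈ 2.7203.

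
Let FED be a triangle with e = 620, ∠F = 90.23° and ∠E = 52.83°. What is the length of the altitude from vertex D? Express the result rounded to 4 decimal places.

The third angle is ∠D = 180° − ∠F − ∠E = 36.94°.
Law of sines: f = e·sin F/sin E ≈ 778.06.
Law of sines: d = e·sin D/sin E ≈ 467.6.
Area = ½·e·f·sin D ≈ 1.4496e+05.
The altitude from D has length 2·area/d ≈ 620.

619.9950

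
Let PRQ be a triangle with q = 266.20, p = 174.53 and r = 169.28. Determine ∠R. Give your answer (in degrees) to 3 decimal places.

∠R ≈ 38.552°

By the law of cosines, cos R = (q² + p² − r²) / (2·q·p) ≈ 0.78204, so ∠R ≈ 38.55°.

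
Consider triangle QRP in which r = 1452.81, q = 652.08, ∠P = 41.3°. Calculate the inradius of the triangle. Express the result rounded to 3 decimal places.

By the law of cosines, p² = q² + r² − 2·q·r·cos P = 1.1124e+06, so p ≈ 1054.7.
Area = ½·q·r·sin P ≈ 3.1263e+05.
Semiperimeter s = (652.08+1452.8+1054.7)/2 = 1579.8.
Inradius = area/s = 3.1263e+05/1579.8 ≈ 197.89.

197.888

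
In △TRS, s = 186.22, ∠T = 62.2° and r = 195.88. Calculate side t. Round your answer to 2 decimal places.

By the law of cosines, t² = r² + s² − 2·r·s·cos T = 39022, so t ≈ 197.54.

197.54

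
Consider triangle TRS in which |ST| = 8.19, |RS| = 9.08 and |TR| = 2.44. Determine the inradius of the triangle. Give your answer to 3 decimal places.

Semiperimeter s = (9.08 + 8.19 + 2.44)/2 = 9.855.
Heron's formula: area = √(9.855·0.775·1.665·7.415) ≈ 9.7105.
Inradius = area/s = 9.7105/9.855 ≈ 0.98534.

r ≈ 0.985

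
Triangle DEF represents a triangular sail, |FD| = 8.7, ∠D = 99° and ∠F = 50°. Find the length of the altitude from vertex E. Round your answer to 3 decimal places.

h_E ≈ 12.781

The third angle is ∠E = 180° − ∠F − ∠D = 31.00°.
Law of sines: |EF| = |FD|·sin D/sin E ≈ 16.684.
Law of sines: |DE| = |FD|·sin F/sin E ≈ 12.94.
Area = ½·|FD|·|EF|·sin F ≈ 55.596.
The altitude from E has length 2·area/|FD| ≈ 12.781.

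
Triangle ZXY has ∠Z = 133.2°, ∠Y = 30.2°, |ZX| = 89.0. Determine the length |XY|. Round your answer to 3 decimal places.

128.977

The third angle is ∠X = 180° − ∠Y − ∠Z = 16.60°.
Law of sines: |XY| = |ZX|·sin Z/sin Y ≈ 128.98.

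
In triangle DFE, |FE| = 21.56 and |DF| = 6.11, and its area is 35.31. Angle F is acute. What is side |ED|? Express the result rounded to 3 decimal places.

16.726

From area = ½·|DF|·|FE|·sin F, we get sin F = 2·area/(|DF|·|FE|) ≈ 0.53609.
Taking the acute solution, ∠F ≈ 32.42°.
Law of cosines then gives |ED| ≈ 16.726.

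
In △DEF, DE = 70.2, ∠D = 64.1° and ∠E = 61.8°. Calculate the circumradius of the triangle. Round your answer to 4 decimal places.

43.3311

The third angle is ∠F = 180° − ∠D − ∠E = 54.10°.
Law of sines: EF = DE·sin D/sin F ≈ 77.958.
Law of sines: FD = DE·sin E/sin F ≈ 76.376.
Circumradius = DE/(2 sin F) ≈ 43.331.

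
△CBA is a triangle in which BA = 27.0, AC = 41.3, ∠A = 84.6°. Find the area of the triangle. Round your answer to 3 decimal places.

area ≈ 555.076

Area = ½·BA·AC·sin A ≈ 555.08.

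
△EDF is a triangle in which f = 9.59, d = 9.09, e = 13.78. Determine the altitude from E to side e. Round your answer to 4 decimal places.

6.3017

Semiperimeter s = (13.78 + 9.09 + 9.59)/2 = 16.23.
Heron's formula: area = √(16.23·2.45·7.14·6.64) ≈ 43.419.
The altitude from E has length 2·area/e ≈ 6.3017.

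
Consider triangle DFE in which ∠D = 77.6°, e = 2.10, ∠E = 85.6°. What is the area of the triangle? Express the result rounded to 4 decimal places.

area ≈ 0.6243

The third angle is ∠F = 180° − ∠E − ∠D = 16.80°.
Law of sines: d = e·sin D/sin E ≈ 2.0571.
Law of sines: f = e·sin F/sin E ≈ 0.60876.
Area = ½·e·d·sin F ≈ 0.62429.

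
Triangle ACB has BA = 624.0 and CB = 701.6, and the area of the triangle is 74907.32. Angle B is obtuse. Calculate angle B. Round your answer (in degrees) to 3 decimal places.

From area = ½·CB·BA·sin B, we get sin B = 2·area/(CB·BA) ≈ 0.34220.
Taking the obtuse solution, ∠B ≈ 159.99°.

159.989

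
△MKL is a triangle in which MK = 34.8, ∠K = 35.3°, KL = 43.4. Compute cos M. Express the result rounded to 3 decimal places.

-0.025

By the law of cosines, LM² = MK² + KL² − 2·MK·KL·cos K = 629.34, so LM ≈ 25.087.
Law of cosines again: cos M = (LM² + MK² − KL²)/(2·LM·MK) ≈ -0.02473, so ∠M ≈ 91.42°.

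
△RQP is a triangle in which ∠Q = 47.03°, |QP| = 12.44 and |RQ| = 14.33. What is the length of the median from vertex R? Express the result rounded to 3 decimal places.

11.069

By the law of cosines, |PR|² = |RQ|² + |QP|² − 2·|RQ|·|QP|·cos Q = 117.09, so |PR| ≈ 10.821.
Median from R: ½√(2·|PR|² + 2·|RQ|² − |QP|²) ≈ 11.069.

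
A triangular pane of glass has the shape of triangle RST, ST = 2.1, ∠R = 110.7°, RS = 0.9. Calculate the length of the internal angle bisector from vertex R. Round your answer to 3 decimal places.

t_R ≈ 0.656

Law of sines: sin T = RS·sin R/ST ≈ 0.40090.
Since ST ≥ RS, only the acute value applies: ∠T ≈ 23.63°.
Then ∠S = 180° − ∠R − ∠T ≈ 45.67°.
Law of sines gives TR = ST·sin S/sin R ≈ 1.6057.
The bisector from R has length 2·TR·RS·cos(∠R/2)/(TR+RS) ≈ 0.65582.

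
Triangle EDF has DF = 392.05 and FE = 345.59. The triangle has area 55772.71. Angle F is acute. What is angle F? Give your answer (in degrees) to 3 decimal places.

55.415

From area = ½·DF·FE·sin F, we get sin F = 2·area/(DF·FE) ≈ 0.82328.
Taking the acute solution, ∠F ≈ 55.41°.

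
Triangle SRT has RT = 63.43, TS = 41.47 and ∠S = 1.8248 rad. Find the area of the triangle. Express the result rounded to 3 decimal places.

area ≈ 776.566

Law of sines: sin R = TS·sin S/RT ≈ 0.63281.
Since RT ≥ TS, only the acute value applies: ∠R ≈ 0.6852 rad.
Then ∠T = π − ∠S − ∠R ≈ 0.6316 rad.
Law of sines gives SR = RT·sin T/sin S ≈ 38.693.
Area = ½·RT·TS·sin T ≈ 776.57.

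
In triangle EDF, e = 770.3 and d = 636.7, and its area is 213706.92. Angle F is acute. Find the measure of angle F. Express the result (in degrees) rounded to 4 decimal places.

∠F ≈ 60.6302°

From area = ½·e·d·sin F, we get sin F = 2·area/(e·d) ≈ 0.87147.
Taking the acute solution, ∠F ≈ 60.63°.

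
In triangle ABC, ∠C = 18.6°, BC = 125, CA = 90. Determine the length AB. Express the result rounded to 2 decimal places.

By the law of cosines, AB² = BC² + CA² − 2·BC·CA·cos C = 2400.2, so AB ≈ 48.992.

48.99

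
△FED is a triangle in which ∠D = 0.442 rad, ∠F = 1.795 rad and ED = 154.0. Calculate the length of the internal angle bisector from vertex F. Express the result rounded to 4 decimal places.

The third angle is ∠E = π − ∠D − ∠F = 0.905 rad.
Law of sines: DF = ED·sin E/sin F ≈ 124.18.
Law of sines: FE = ED·sin D/sin F ≈ 67.564.
The bisector from F has length 2·DF·FE·cos(∠F/2)/(DF+FE) ≈ 54.57.

t_F ≈ 54.5704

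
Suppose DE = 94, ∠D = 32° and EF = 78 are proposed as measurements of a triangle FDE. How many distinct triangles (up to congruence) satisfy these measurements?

2

DE·sin D = 94·sin(32°) ≈ 49.81.
Since DE sin D < EF < DE (49.81 < 78 < 94), two triangles exist.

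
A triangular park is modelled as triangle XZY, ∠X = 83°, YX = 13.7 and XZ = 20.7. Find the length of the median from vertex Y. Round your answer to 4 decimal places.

By the law of cosines, ZY² = YX² + XZ² − 2·YX·XZ·cos X = 547.06, so ZY ≈ 23.389.
Median from Y: ½√(2·ZY² + 2·YX² − XZ²) ≈ 16.132.

16.1323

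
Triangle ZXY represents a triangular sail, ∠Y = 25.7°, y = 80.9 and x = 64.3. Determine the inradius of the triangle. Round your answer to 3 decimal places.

Law of sines: sin X = x·sin Y/y ≈ 0.34468.
Since y ≥ x, only the acute value applies: ∠X ≈ 20.16°.
Then ∠Z = 180° − ∠Y − ∠X ≈ 134.14°.
Law of sines gives z = y·sin Z/sin Y ≈ 133.88.
Area = ½·y·x·sin Z ≈ 1866.6.
Semiperimeter s = (133.88+64.3+80.9)/2 = 139.54.
Inradius = area/s = 1866.6/139.54 ≈ 13.377.

r ≈ 13.377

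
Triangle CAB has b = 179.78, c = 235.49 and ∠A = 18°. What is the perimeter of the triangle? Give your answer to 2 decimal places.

By the law of cosines, a² = b² + c² − 2·b·c·cos A = 7247.8, so a ≈ 85.134.
Semiperimeter s = (235.49+85.134+179.78)/2 = 250.2.
Perimeter = 235.49 + 85.134 + 179.78 = 500.4.

perimeter ≈ 500.40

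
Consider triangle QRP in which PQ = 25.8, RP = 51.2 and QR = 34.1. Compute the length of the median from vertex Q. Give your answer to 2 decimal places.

16.09

Median from Q: ½√(2·PQ² + 2·QR² − RP²) ≈ 16.089.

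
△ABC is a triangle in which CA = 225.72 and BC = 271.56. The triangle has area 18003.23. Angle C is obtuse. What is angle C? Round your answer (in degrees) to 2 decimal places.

∠C ≈ 144.03°

From area = ½·BC·CA·sin C, we get sin C = 2·area/(BC·CA) ≈ 0.58741.
Taking the obtuse solution, ∠C ≈ 144.03°.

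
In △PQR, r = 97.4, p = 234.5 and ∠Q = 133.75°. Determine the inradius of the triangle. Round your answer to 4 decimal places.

25.7056

By the law of cosines, q² = r² + p² − 2·r·p·cos Q = 96066, so q ≈ 309.94.
Area = ½·r·p·sin Q ≈ 8249.5.
Semiperimeter s = (234.5+309.94+97.4)/2 = 320.92.
Inradius = area/s = 8249.5/320.92 ≈ 25.706.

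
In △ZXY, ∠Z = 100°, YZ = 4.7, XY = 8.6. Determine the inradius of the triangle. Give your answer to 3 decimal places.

1.509

Law of sines: sin X = YZ·sin Z/XY ≈ 0.53821.
Since XY ≥ YZ, only the acute value applies: ∠X ≈ 32.56°.
Then ∠Y = 180° − ∠Z − ∠X ≈ 47.44°.
Law of sines gives ZX = XY·sin Y/sin Z ≈ 6.432.
Area = ½·XY·YZ·sin Y ≈ 14.886.
Semiperimeter s = (8.6+4.7+6.432)/2 = 9.866.
Inradius = area/s = 14.886/9.866 ≈ 1.5088.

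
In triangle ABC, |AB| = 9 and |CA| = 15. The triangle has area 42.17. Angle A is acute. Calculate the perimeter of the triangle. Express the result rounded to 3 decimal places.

33.756

From area = ½·|CA|·|AB|·sin A, we get sin A = 2·area/(|CA|·|AB|) ≈ 0.62474.
Taking the acute solution, ∠A ≈ 38.66°.
Law of cosines then gives |BC| ≈ 9.7558.
Perimeter = 9.7558 + 15 + 9 = 33.756.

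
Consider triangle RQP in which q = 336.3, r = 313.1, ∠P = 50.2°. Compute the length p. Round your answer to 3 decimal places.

By the law of cosines, p² = r² + q² − 2·r·q·cos P = 76328, so p ≈ 276.28.

276.275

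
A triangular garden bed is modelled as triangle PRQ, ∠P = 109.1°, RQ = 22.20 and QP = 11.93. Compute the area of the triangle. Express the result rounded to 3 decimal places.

Law of sines: sin R = QP·sin P/RQ ≈ 0.50780.
Since RQ ≥ QP, only the acute value applies: ∠R ≈ 30.52°.
Then ∠Q = 180° − ∠P − ∠R ≈ 40.38°.
Law of sines gives PR = RQ·sin Q/sin P ≈ 15.221.
Area = ½·RQ·QP·sin Q ≈ 85.795.

85.795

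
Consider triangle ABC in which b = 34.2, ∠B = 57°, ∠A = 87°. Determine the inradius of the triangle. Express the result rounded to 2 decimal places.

The third angle is ∠C = 180° − ∠A − ∠B = 36.00°.
Law of sines: a = b·sin A/sin B ≈ 40.723.
Law of sines: c = b·sin C/sin B ≈ 23.969.
Area = ½·b·a·sin C ≈ 409.31.
Semiperimeter s = (40.723+34.2+23.969)/2 = 49.446.
Inradius = area/s = 409.31/49.446 ≈ 8.2779.

8.28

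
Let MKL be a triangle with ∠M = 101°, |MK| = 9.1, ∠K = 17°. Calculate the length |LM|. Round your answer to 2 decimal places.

The third angle is ∠L = 180° − ∠M − ∠K = 62.00°.
Law of sines: |LM| = |MK|·sin K/sin L ≈ 3.0133.

3.01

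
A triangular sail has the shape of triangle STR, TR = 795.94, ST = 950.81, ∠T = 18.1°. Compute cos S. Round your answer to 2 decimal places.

0.62

By the law of cosines, RS² = ST² + TR² − 2·ST·TR·cos T = 98883, so RS ≈ 314.46.
Law of cosines again: cos S = (RS² + ST² − TR²)/(2·RS·ST) ≈ 0.61775, so ∠S ≈ 51.85°.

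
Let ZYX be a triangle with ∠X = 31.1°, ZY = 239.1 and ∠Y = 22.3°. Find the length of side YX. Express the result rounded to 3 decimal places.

371.619

The third angle is ∠Z = 180° − ∠Y − ∠X = 126.60°.
Law of sines: YX = ZY·sin Z/sin X ≈ 371.62.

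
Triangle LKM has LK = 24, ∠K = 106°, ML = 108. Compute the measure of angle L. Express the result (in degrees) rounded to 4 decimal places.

Law of sines: sin M = LK·sin K/ML ≈ 0.21361.
Since ML ≥ LK, only the acute value applies: ∠M ≈ 12.33°.
Then ∠L = 180° − ∠K − ∠M ≈ 61.67°.

∠L ≈ 61.6658°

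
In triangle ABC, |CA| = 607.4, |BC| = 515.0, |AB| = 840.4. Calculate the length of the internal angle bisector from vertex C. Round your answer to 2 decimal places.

370.73

By the law of cosines, cos C = (|BC|² + |CA|² − |AB|²) / (2·|BC|·|CA|) ≈ -0.11527, so ∠C ≈ 96.62°.
The bisector from C has length 2·|BC|·|CA|·cos(∠C/2)/(|BC|+|CA|) ≈ 370.73.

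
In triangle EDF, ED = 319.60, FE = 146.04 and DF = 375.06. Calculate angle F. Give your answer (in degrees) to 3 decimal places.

By the law of cosines, cos F = (DF² + FE² − ED²) / (2·DF·FE) ≈ 0.54637, so ∠F ≈ 56.88°.

56.882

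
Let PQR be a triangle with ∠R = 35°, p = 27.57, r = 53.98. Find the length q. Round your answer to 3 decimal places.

Law of sines: sin P = p·sin R/r ≈ 0.29295.
Since r ≥ p, only the acute value applies: ∠P ≈ 17.03°.
Then ∠Q = 180° − ∠R − ∠P ≈ 127.97°.
Law of sines gives q = r·sin Q/sin R ≈ 74.196.

74.196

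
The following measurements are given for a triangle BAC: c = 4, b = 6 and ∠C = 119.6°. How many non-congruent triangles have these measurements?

0

b·sin C = 6·sin(119.6°) ≈ 5.217.
Since ∠C is not acute, a triangle exists only if c > b; here c ≤ b, so there is no triangle.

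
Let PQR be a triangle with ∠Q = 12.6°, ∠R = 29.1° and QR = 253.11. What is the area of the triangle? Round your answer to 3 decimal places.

5108.509

The third angle is ∠P = 180° − ∠Q − ∠R = 138.30°.
Law of sines: RP = QR·sin Q/sin P ≈ 83.
Law of sines: PQ = QR·sin R/sin P ≈ 185.04.
Area = ½·QR·RP·sin R ≈ 5108.5.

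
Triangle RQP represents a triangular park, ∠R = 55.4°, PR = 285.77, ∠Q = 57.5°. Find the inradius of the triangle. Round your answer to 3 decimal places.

r ≈ 83.737

The third angle is ∠P = 180° − ∠R − ∠Q = 67.10°.
Law of sines: QP = PR·sin R/sin Q ≈ 278.91.
Law of sines: RQ = PR·sin P/sin Q ≈ 312.13.
Area = ½·PR·QP·sin P ≈ 36711.
Semiperimeter s = (278.91+285.77+312.13)/2 = 438.4.
Inradius = area/s = 36711/438.4 ≈ 83.737.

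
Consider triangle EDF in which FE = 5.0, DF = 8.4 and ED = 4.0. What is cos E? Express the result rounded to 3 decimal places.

-0.739

By the law of cosines, cos E = (FE² + ED² − DF²) / (2·FE·ED) ≈ -0.73900, so ∠E ≈ 137.65°.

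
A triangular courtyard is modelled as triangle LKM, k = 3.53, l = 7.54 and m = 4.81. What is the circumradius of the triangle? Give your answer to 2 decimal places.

By the law of cosines, cos L = (k² + m² − l²) / (2·k·m) ≈ -0.62590, so ∠L ≈ 128.75°.
Circumradius = l/(2 sin L) ≈ 4.8339.

4.83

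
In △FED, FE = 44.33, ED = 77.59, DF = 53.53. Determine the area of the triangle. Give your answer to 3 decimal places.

area ≈ 1148.616

Semiperimeter s = (77.59 + 53.53 + 44.33)/2 = 87.725.
Heron's formula: area = √(87.725·10.135·34.195·43.395) ≈ 1148.6.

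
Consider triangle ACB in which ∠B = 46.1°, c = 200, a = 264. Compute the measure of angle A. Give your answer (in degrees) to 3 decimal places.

∠A ≈ 84.911°

By the law of cosines, b² = a² + c² − 2·a·c·cos B = 36473, so b ≈ 190.98.
Law of cosines again: cos A = (c² + b² − a²)/(2·c·b) ≈ 0.08871, so ∠A ≈ 84.91°.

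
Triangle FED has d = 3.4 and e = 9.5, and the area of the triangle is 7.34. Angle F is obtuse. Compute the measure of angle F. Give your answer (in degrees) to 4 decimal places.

152.9679

From area = ½·e·d·sin F, we get sin F = 2·area/(e·d) ≈ 0.45449.
Taking the obtuse solution, ∠F ≈ 152.97°.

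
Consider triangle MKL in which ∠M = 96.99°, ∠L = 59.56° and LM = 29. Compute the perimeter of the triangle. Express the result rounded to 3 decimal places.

perimeter ≈ 164.161

The third angle is ∠K = 180° − ∠L − ∠M = 23.45°.
Law of sines: KL = LM·sin M/sin K ≈ 72.332.
Law of sines: MK = LM·sin L/sin K ≈ 62.829.
Semiperimeter s = (72.332+29+62.829)/2 = 82.08.
Perimeter = 72.332 + 29 + 62.829 = 164.16.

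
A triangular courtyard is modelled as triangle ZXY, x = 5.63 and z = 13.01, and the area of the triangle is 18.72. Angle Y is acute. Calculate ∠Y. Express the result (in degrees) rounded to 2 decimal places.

∠Y ≈ 30.74°

From area = ½·z·x·sin Y, we get sin Y = 2·area/(z·x) ≈ 0.51115.
Taking the acute solution, ∠Y ≈ 30.74°.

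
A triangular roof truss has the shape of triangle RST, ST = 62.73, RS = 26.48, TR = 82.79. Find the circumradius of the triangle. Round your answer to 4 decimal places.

By the law of cosines, cos R = (TR² + RS² − ST²) / (2·TR·RS) ≈ 0.82570, so ∠R ≈ 34.34°.
Circumradius = ST/(2 sin R) ≈ 55.601.

55.6006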